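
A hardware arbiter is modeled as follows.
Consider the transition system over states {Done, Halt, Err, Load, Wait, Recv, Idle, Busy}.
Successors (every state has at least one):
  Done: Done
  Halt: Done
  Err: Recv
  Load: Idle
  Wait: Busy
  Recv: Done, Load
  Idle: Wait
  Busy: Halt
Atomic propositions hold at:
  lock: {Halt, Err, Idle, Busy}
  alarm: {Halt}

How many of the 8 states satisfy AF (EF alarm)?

7

EF alarm: least fixpoint, start Z0 = {Halt}, add states with some successor in Z. Z1 = {Halt, Busy}; Z2 = {Halt, Wait, Busy}; Z3 = {Halt, Wait, Idle, Busy}; Z4 = {Halt, Load, Wait, Idle, Busy}; Z5 = {Halt, Load, Wait, Recv, Idle, Busy}; Z6 = {Halt, Err, Load, Wait, Recv, Idle, Busy}; fixed.
Sat(EF alarm) = {Halt, Err, Load, Wait, Recv, Idle, Busy}
AF (EF alarm): least fixpoint, start Z0 = {Halt, Err, Load, Wait, Recv, Idle, Busy}, add states with every successor in Z. Already a fixed point.
Sat(AF (EF alarm)) = {Halt, Err, Load, Wait, Recv, Idle, Busy}
|Sat(AF (EF alarm))| = |{Halt, Err, Load, Wait, Recv, Idle, Busy}| = 7.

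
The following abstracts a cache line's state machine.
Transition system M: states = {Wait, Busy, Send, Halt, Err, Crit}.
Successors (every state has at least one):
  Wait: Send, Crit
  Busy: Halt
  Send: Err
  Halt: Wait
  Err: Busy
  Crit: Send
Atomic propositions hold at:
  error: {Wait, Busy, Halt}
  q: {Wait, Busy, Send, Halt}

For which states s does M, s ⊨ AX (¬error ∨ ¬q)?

{Wait, Send, Crit}

Sat(¬error) = {Send, Err, Crit}
Sat(¬q) = {Err, Crit}
Sat(¬error ∨ ¬q) = {Send, Err, Crit}
Sat(AX (¬error ∨ ¬q)) = {s : every successor in {Send, Err, Crit}} = {Wait, Send, Crit}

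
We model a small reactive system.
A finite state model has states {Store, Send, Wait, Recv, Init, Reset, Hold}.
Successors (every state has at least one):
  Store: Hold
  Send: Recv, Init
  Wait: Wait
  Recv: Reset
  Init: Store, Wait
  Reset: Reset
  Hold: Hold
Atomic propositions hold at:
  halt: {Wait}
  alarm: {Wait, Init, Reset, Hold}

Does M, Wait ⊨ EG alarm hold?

Yes

EG alarm: greatest fixpoint, start Z0 = {Wait, Init, Reset, Hold}, keep only states in Sat with some successor in Z. Already a fixed point.
Sat(EG alarm) = {Wait, Init, Reset, Hold}
Wait ∈ Sat(EG alarm) = {Wait, Init, Reset, Hold}, so the formula holds at Wait.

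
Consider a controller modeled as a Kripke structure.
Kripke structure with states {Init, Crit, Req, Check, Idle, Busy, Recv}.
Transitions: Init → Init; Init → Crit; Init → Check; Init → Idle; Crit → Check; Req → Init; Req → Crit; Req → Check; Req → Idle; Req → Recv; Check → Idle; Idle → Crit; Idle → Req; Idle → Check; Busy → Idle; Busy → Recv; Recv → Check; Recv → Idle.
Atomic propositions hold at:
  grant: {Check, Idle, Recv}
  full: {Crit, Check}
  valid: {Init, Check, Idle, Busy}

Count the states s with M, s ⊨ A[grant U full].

A[grant U full]: least fixpoint, start Z0 = Sat(full) = {Crit, Check}, add states in Sat(grant) with every successor in Z. Already a fixed point.
Sat(A[grant U full]) = {Crit, Check}
|Sat(A[grant U full])| = |{Crit, Check}| = 2.

2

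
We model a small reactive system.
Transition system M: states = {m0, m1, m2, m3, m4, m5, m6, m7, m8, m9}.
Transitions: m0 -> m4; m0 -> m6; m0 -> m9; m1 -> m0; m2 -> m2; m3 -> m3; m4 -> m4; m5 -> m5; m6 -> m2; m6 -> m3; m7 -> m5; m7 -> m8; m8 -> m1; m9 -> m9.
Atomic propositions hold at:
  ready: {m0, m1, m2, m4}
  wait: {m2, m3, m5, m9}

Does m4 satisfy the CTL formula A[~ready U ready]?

Yes

Sat(~ready) = {m3, m5, m6, m7, m8, m9}
A[~ready U ready]: least fixpoint, start Z0 = Sat(ready) = {m0, m1, m2, m4}, add states in Sat(~ready) with every successor in Z. Z1 = {m0, m1, m2, m4, m8}; fixed.
Sat(A[~ready U ready]) = {m0, m1, m2, m4, m8}
m4 ∈ Sat(A[~ready U ready]) = {m0, m1, m2, m4, m8}, so the formula holds at m4.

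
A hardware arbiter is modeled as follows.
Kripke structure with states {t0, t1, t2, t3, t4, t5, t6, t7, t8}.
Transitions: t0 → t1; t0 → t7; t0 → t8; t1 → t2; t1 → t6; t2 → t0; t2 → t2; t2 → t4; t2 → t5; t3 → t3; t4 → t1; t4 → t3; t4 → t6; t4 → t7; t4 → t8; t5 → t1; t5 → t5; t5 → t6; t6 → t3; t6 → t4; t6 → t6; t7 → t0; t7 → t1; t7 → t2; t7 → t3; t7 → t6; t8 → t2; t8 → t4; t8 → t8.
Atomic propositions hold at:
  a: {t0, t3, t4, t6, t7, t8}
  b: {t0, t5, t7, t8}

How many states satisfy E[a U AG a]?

6

AG a: greatest fixpoint, start Z0 = {t0, t3, t4, t6, t7, t8}, keep only states in Sat with every successor in Z. Z1 = {t3, t6}; Z2 = {t3}; fixed.
Sat(AG a) = {t3}
E[a U AG a]: least fixpoint, start Z0 = Sat(AG a) = {t3}, add states in Sat(a) with some successor in Z. Z1 = {t3, t4, t6, t7}; Z2 = {t0, t3, t4, t6, t7, t8}; fixed.
Sat(E[a U AG a]) = {t0, t3, t4, t6, t7, t8}
|Sat(E[a U AG a])| = |{t0, t3, t4, t6, t7, t8}| = 6.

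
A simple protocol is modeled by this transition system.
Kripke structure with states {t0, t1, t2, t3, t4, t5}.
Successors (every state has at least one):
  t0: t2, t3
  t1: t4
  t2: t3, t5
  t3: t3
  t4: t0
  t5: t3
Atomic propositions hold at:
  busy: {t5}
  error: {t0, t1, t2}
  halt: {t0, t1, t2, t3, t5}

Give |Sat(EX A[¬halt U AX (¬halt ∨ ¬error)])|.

Sat(¬halt) = {t4}
Sat(¬error) = {t3, t4, t5}
Sat(¬halt ∨ ¬error) = {t3, t4, t5}
Sat(AX (¬halt ∨ ¬error)) = {s : every successor in {t3, t4, t5}} = {t1, t2, t3, t5}
A[¬halt U AX (¬halt ∨ ¬error)]: least fixpoint, start Z0 = Sat(AX (¬halt ∨ ¬error)) = {t1, t2, t3, t5}, add states in Sat(¬halt) with every successor in Z. Already a fixed point.
Sat(A[¬halt U AX (¬halt ∨ ¬error)]) = {t1, t2, t3, t5}
Sat(EX A[¬halt U AX (¬halt ∨ ¬error)]) = {s : some successor in {t1, t2, t3, t5}} = {t0, t2, t3, t5}
|Sat(EX A[¬halt U AX (¬halt ∨ ¬error)])| = |{t0, t2, t3, t5}| = 4.

4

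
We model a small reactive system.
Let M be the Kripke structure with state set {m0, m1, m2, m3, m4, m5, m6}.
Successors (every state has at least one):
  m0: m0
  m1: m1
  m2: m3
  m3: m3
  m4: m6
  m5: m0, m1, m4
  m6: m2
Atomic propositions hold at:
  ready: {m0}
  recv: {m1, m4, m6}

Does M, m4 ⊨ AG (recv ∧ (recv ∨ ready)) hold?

No

Sat(recv ∨ ready) = {m0, m1, m4, m6}
Sat(recv ∧ (recv ∨ ready)) = {m1, m4, m6}
AG (recv ∧ (recv ∨ ready)): greatest fixpoint, start Z0 = {m1, m4, m6}, keep only states in Sat with every successor in Z. Z1 = {m1, m4}; Z2 = {m1}; fixed.
Sat(AG (recv ∧ (recv ∨ ready))) = {m1}
m4 ∉ Sat(AG (recv ∧ (recv ∨ ready))) = {m1}, so the formula does not hold at m4.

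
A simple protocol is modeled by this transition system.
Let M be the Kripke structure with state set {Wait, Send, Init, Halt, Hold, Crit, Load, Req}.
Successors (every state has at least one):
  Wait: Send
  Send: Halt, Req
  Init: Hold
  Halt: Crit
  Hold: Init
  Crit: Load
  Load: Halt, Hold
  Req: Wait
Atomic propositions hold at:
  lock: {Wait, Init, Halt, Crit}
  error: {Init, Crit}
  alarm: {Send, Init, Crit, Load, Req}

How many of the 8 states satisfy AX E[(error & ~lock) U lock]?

3

Sat(~lock) = {Send, Hold, Load, Req}
Sat(error & ~lock) = ∅
E[(error & ~lock) U lock]: least fixpoint, start Z0 = Sat(lock) = {Wait, Init, Halt, Crit}, add states in Sat(error & ~lock) with some successor in Z. Already a fixed point.
Sat(E[(error & ~lock) U lock]) = {Wait, Init, Halt, Crit}
Sat(AX E[(error & ~lock) U lock]) = {s : every successor in {Wait, Init, Halt, Crit}} = {Halt, Hold, Req}
|Sat(AX E[(error & ~lock) U lock])| = |{Halt, Hold, Req}| = 3.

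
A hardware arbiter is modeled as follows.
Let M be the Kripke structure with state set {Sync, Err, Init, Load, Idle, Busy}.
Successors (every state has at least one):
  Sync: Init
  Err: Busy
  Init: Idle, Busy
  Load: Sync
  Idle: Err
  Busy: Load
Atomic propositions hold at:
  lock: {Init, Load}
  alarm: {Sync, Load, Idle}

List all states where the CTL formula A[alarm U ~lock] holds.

{Sync, Err, Load, Idle, Busy}

Sat(~lock) = {Sync, Err, Idle, Busy}
A[alarm U ~lock]: least fixpoint, start Z0 = Sat(~lock) = {Sync, Err, Idle, Busy}, add states in Sat(alarm) with every successor in Z. Z1 = {Sync, Err, Load, Idle, Busy}; fixed.
Sat(A[alarm U ~lock]) = {Sync, Err, Load, Idle, Busy}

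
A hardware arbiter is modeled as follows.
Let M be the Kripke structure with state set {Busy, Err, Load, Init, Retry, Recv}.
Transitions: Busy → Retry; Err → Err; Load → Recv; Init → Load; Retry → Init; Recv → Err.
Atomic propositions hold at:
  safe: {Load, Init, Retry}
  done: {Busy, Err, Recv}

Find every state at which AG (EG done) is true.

EG done: greatest fixpoint, start Z0 = {Busy, Err, Recv}, keep only states in Sat with some successor in Z. Z1 = {Err, Recv}; fixed.
Sat(EG done) = {Err, Recv}
AG (EG done): greatest fixpoint, start Z0 = {Err, Recv}, keep only states in Sat with every successor in Z. Already a fixed point.
Sat(AG (EG done)) = {Err, Recv}

{Err, Recv}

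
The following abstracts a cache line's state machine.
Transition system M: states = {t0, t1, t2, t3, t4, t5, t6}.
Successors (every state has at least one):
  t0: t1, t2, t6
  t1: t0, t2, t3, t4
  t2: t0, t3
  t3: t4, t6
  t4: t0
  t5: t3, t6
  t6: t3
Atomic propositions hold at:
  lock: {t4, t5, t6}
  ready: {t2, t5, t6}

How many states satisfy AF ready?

AF ready: least fixpoint, start Z0 = {t2, t5, t6}, add states with every successor in Z. Already a fixed point.
Sat(AF ready) = {t2, t5, t6}
|Sat(AF ready)| = |{t2, t5, t6}| = 3.

3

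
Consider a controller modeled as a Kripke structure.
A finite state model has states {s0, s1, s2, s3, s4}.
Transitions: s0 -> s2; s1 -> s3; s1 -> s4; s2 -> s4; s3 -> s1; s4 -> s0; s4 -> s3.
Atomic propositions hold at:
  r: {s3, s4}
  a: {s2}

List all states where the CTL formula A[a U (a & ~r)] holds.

{s2}

Sat(~r) = {s0, s1, s2}
Sat(a & ~r) = {s2}
A[a U (a & ~r)]: least fixpoint, start Z0 = Sat((a & ~r)) = {s2}, add states in Sat(a) with every successor in Z. Already a fixed point.
Sat(A[a U (a & ~r)]) = {s2}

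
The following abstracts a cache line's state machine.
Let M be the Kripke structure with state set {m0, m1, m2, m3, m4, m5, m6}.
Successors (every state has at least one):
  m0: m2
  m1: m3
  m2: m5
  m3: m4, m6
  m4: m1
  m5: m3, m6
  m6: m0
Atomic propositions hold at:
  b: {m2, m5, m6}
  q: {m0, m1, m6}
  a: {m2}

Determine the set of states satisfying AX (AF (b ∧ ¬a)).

{m0, m2, m6}

Sat(¬a) = {m0, m1, m3, m4, m5, m6}
Sat(b ∧ ¬a) = {m5, m6}
AF (b ∧ ¬a): least fixpoint, start Z0 = {m5, m6}, add states with every successor in Z. Z1 = {m2, m5, m6}; Z2 = {m0, m2, m5, m6}; fixed.
Sat(AF (b ∧ ¬a)) = {m0, m2, m5, m6}
Sat(AX (AF (b ∧ ¬a))) = {s : every successor in {m0, m2, m5, m6}} = {m0, m2, m6}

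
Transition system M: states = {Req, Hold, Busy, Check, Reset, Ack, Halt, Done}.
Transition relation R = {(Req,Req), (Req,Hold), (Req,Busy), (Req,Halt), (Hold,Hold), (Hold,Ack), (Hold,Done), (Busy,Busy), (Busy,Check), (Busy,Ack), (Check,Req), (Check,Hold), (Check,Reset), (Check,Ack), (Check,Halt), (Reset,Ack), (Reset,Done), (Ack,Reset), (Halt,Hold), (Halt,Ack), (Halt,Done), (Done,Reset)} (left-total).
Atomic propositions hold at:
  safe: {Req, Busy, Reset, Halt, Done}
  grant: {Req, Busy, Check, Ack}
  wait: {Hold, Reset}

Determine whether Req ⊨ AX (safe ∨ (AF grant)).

No

AF grant: least fixpoint, start Z0 = {Req, Busy, Check, Ack}, add states with every successor in Z. Already a fixed point.
Sat(AF grant) = {Req, Busy, Check, Ack}
Sat(safe ∨ (AF grant)) = {Req, Busy, Check, Reset, Ack, Halt, Done}
Sat(AX (safe ∨ (AF grant))) = {s : every successor in {Req, Busy, Check, Reset, Ack, Halt, Done}} = {Busy, Reset, Ack, Done}
Req ∉ Sat(AX (safe ∨ (AF grant))) = {Busy, Reset, Ack, Done}, so the formula does not hold at Req.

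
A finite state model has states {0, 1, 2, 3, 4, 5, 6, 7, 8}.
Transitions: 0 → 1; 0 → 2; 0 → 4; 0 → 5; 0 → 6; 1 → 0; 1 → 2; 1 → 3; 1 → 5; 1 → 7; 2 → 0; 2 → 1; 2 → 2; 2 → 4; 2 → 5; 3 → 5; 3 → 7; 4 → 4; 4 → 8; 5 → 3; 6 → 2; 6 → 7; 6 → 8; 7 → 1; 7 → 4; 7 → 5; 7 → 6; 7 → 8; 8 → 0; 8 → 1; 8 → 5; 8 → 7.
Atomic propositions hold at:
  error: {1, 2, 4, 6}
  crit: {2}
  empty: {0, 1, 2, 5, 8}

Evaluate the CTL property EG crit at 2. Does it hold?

Yes

EG crit: greatest fixpoint, start Z0 = {2}, keep only states in Sat with some successor in Z. Already a fixed point.
Sat(EG crit) = {2}
2 ∈ Sat(EG crit) = {2}, so the formula holds at 2.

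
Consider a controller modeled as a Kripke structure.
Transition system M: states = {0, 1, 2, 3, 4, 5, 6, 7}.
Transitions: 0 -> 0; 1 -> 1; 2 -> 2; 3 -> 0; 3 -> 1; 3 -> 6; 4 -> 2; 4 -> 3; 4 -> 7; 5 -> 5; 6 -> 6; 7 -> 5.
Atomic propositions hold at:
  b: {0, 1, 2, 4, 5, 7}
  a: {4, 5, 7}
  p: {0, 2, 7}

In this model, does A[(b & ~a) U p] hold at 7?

Yes

Sat(~a) = {0, 1, 2, 3, 6}
Sat(b & ~a) = {0, 1, 2}
A[(b & ~a) U p]: least fixpoint, start Z0 = Sat(p) = {0, 2, 7}, add states in Sat(b & ~a) with every successor in Z. Already a fixed point.
Sat(A[(b & ~a) U p]) = {0, 2, 7}
7 ∈ Sat(A[(b & ~a) U p]) = {0, 2, 7}, so the formula holds at 7.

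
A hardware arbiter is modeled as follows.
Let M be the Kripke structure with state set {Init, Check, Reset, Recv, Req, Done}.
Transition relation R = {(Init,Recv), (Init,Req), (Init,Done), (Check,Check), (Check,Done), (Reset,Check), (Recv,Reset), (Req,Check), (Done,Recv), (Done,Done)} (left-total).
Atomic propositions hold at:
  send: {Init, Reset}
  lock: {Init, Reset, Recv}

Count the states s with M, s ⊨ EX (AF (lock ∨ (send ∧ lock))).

Sat(send ∧ lock) = {Init, Reset}
Sat(lock ∨ (send ∧ lock)) = {Init, Reset, Recv}
AF (lock ∨ (send ∧ lock)): least fixpoint, start Z0 = {Init, Reset, Recv}, add states with every successor in Z. Already a fixed point.
Sat(AF (lock ∨ (send ∧ lock))) = {Init, Reset, Recv}
Sat(EX (AF (lock ∨ (send ∧ lock)))) = {s : some successor in {Init, Reset, Recv}} = {Init, Recv, Done}
|Sat(EX (AF (lock ∨ (send ∧ lock))))| = |{Init, Recv, Done}| = 3.

3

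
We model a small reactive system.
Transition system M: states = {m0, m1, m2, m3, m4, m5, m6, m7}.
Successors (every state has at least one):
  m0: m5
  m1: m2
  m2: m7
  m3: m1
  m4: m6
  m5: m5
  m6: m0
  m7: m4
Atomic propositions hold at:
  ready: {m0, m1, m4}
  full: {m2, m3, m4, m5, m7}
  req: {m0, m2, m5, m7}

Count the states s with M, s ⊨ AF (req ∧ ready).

Sat(req ∧ ready) = {m0}
AF (req ∧ ready): least fixpoint, start Z0 = {m0}, add states with every successor in Z. Z1 = {m0, m6}; Z2 = {m0, m4, m6}; Z3 = {m0, m4, m6, m7}; Z4 = {m0, m2, m4, m6, m7}; Z5 = {m0, m1, m2, m4, m6, m7}; Z6 = {m0, m1, m2, m3, m4, m6, m7}; fixed.
Sat(AF (req ∧ ready)) = {m0, m1, m2, m3, m4, m6, m7}
|Sat(AF (req ∧ ready))| = |{m0, m1, m2, m3, m4, m6, m7}| = 7.

7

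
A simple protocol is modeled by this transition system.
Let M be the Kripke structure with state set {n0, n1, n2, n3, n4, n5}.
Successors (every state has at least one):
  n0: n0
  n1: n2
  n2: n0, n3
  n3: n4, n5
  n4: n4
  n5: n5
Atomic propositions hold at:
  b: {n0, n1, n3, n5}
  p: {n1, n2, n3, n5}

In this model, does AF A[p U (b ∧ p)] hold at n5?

Yes

Sat(b ∧ p) = {n1, n3, n5}
A[p U (b ∧ p)]: least fixpoint, start Z0 = Sat((b ∧ p)) = {n1, n3, n5}, add states in Sat(p) with every successor in Z. Already a fixed point.
Sat(A[p U (b ∧ p)]) = {n1, n3, n5}
AF A[p U (b ∧ p)]: least fixpoint, start Z0 = {n1, n3, n5}, add states with every successor in Z. Already a fixed point.
Sat(AF A[p U (b ∧ p)]) = {n1, n3, n5}
n5 ∈ Sat(AF A[p U (b ∧ p)]) = {n1, n3, n5}, so the formula holds at n5.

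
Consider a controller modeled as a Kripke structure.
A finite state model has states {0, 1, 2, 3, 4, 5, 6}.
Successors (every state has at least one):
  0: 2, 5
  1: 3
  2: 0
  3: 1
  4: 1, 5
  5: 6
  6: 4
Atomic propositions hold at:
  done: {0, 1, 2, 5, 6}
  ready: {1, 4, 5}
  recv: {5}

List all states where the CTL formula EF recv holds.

EF recv: least fixpoint, start Z0 = {5}, add states with some successor in Z. Z1 = {0, 4, 5}; Z2 = {0, 2, 4, 5, 6}; fixed.
Sat(EF recv) = {0, 2, 4, 5, 6}

{0, 2, 4, 5, 6}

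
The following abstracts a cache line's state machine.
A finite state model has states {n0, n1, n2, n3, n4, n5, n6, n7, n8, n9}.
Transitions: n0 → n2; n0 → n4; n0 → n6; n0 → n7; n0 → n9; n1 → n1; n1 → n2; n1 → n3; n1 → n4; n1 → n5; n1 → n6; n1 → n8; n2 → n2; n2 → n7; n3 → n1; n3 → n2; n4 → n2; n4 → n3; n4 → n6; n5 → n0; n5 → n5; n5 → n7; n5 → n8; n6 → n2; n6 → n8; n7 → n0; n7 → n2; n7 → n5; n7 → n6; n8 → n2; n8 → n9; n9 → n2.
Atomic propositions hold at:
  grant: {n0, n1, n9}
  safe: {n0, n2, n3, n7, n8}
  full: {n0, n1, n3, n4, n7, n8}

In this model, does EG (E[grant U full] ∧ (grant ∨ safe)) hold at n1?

E[grant U full]: least fixpoint, start Z0 = Sat(full) = {n0, n1, n3, n4, n7, n8}, add states in Sat(grant) with some successor in Z. Already a fixed point.
Sat(E[grant U full]) = {n0, n1, n3, n4, n7, n8}
Sat(grant ∨ safe) = {n0, n1, n2, n3, n7, n8, n9}
Sat(E[grant U full] ∧ (grant ∨ safe)) = {n0, n1, n3, n7, n8}
EG (E[grant U full] ∧ (grant ∨ safe)): greatest fixpoint, start Z0 = {n0, n1, n3, n7, n8}, keep only states in Sat with some successor in Z. Z1 = {n0, n1, n3, n7}; fixed.
Sat(EG (E[grant U full] ∧ (grant ∨ safe))) = {n0, n1, n3, n7}
n1 ∈ Sat(EG (E[grant U full] ∧ (grant ∨ safe))) = {n0, n1, n3, n7}, so the formula holds at n1.

Yes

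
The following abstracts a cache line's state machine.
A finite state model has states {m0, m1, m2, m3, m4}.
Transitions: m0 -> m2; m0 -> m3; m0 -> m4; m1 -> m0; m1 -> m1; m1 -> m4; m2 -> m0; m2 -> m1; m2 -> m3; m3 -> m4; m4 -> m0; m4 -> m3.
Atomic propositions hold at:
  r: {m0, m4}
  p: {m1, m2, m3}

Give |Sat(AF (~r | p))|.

Sat(~r) = {m1, m2, m3}
Sat(~r | p) = {m1, m2, m3}
AF (~r | p): least fixpoint, start Z0 = {m1, m2, m3}, add states with every successor in Z. Already a fixed point.
Sat(AF (~r | p)) = {m1, m2, m3}
|Sat(AF (~r | p))| = |{m1, m2, m3}| = 3.

3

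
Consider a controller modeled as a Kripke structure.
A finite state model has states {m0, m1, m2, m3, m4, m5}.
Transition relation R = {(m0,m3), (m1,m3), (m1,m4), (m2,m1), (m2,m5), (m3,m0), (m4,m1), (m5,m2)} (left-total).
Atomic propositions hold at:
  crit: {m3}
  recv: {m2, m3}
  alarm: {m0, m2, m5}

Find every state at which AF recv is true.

AF recv: least fixpoint, start Z0 = {m2, m3}, add states with every successor in Z. Z1 = {m0, m2, m3, m5}; fixed.
Sat(AF recv) = {m0, m2, m3, m5}

{m0, m2, m3, m5}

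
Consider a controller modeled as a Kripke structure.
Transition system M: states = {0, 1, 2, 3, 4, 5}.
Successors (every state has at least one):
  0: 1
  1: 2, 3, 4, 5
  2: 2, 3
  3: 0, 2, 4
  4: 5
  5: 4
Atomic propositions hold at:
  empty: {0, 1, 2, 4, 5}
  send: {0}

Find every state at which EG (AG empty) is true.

AG empty: greatest fixpoint, start Z0 = {0, 1, 2, 4, 5}, keep only states in Sat with every successor in Z. Z1 = {0, 4, 5}; Z2 = {4, 5}; fixed.
Sat(AG empty) = {4, 5}
EG (AG empty): greatest fixpoint, start Z0 = {4, 5}, keep only states in Sat with some successor in Z. Already a fixed point.
Sat(EG (AG empty)) = {4, 5}

{4, 5}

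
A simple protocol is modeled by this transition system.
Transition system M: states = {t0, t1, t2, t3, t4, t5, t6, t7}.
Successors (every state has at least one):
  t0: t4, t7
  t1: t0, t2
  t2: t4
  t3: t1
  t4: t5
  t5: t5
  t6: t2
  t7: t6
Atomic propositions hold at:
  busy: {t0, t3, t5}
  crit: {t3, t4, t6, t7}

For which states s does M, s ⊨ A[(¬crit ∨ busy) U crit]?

{t0, t1, t2, t3, t4, t6, t7}

Sat(¬crit) = {t0, t1, t2, t5}
Sat(¬crit ∨ busy) = {t0, t1, t2, t3, t5}
A[(¬crit ∨ busy) U crit]: least fixpoint, start Z0 = Sat(crit) = {t3, t4, t6, t7}, add states in Sat(¬crit ∨ busy) with every successor in Z. Z1 = {t0, t2, t3, t4, t6, t7}; Z2 = {t0, t1, t2, t3, t4, t6, t7}; fixed.
Sat(A[(¬crit ∨ busy) U crit]) = {t0, t1, t2, t3, t4, t6, t7}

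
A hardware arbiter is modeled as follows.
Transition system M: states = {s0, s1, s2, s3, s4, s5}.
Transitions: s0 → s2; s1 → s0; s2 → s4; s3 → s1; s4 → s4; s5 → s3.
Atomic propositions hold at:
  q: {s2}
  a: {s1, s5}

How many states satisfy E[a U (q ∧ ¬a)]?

1

Sat(¬a) = {s0, s2, s3, s4}
Sat(q ∧ ¬a) = {s2}
E[a U (q ∧ ¬a)]: least fixpoint, start Z0 = Sat((q ∧ ¬a)) = {s2}, add states in Sat(a) with some successor in Z. Already a fixed point.
Sat(E[a U (q ∧ ¬a)]) = {s2}
|Sat(E[a U (q ∧ ¬a)])| = |{s2}| = 1.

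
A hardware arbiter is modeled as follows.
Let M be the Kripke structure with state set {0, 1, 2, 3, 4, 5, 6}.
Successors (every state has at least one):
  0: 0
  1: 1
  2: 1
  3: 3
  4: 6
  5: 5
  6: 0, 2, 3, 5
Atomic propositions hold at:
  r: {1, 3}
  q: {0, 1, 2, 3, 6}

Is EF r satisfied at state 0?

No

EF r: least fixpoint, start Z0 = {1, 3}, add states with some successor in Z. Z1 = {1, 2, 3, 6}; Z2 = {1, 2, 3, 4, 6}; fixed.
Sat(EF r) = {1, 2, 3, 4, 6}
0 ∉ Sat(EF r) = {1, 2, 3, 4, 6}, so the formula does not hold at 0.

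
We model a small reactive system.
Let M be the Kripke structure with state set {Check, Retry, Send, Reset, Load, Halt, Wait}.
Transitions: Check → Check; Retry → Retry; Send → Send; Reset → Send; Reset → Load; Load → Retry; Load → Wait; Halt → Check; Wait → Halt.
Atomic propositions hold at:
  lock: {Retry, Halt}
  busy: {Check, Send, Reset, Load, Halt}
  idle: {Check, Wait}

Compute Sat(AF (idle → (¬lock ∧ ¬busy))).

{Retry, Send, Reset, Load, Halt, Wait}

Sat(¬lock) = {Check, Send, Reset, Load, Wait}
Sat(¬busy) = {Retry, Wait}
Sat(¬lock ∧ ¬busy) = {Wait}
Sat(idle → (¬lock ∧ ¬busy)) = {Retry, Send, Reset, Load, Halt, Wait}
AF (idle → (¬lock ∧ ¬busy)): least fixpoint, start Z0 = {Retry, Send, Reset, Load, Halt, Wait}, add states with every successor in Z. Already a fixed point.
Sat(AF (idle → (¬lock ∧ ¬busy))) = {Retry, Send, Reset, Load, Halt, Wait}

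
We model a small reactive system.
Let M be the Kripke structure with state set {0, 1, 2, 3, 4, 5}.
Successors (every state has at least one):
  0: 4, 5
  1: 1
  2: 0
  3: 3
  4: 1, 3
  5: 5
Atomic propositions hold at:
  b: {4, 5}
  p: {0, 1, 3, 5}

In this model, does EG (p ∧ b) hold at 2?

No

Sat(p ∧ b) = {5}
EG (p ∧ b): greatest fixpoint, start Z0 = {5}, keep only states in Sat with some successor in Z. Already a fixed point.
Sat(EG (p ∧ b)) = {5}
2 ∉ Sat(EG (p ∧ b)) = {5}, so the formula does not hold at 2.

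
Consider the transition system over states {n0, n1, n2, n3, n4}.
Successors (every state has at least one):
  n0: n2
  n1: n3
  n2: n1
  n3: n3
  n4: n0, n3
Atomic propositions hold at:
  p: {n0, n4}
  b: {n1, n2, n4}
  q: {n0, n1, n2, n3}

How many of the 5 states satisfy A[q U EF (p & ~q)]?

1

Sat(~q) = {n4}
Sat(p & ~q) = {n4}
EF (p & ~q): least fixpoint, start Z0 = {n4}, add states with some successor in Z. Already a fixed point.
Sat(EF (p & ~q)) = {n4}
A[q U EF (p & ~q)]: least fixpoint, start Z0 = Sat(EF (p & ~q)) = {n4}, add states in Sat(q) with every successor in Z. Already a fixed point.
Sat(A[q U EF (p & ~q)]) = {n4}
|Sat(A[q U EF (p & ~q)])| = |{n4}| = 1.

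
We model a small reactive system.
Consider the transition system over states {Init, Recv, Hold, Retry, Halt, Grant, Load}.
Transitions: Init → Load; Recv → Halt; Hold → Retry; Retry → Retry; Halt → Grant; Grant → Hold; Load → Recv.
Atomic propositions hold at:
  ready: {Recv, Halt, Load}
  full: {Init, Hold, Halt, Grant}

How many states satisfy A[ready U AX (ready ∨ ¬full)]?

5

Sat(¬full) = {Recv, Retry, Load}
Sat(ready ∨ ¬full) = {Recv, Retry, Halt, Load}
Sat(AX (ready ∨ ¬full)) = {s : every successor in {Recv, Retry, Halt, Load}} = {Init, Recv, Hold, Retry, Load}
A[ready U AX (ready ∨ ¬full)]: least fixpoint, start Z0 = Sat(AX (ready ∨ ¬full)) = {Init, Recv, Hold, Retry, Load}, add states in Sat(ready) with every successor in Z. Already a fixed point.
Sat(A[ready U AX (ready ∨ ¬full)]) = {Init, Recv, Hold, Retry, Load}
|Sat(A[ready U AX (ready ∨ ¬full)])| = |{Init, Recv, Hold, Retry, Load}| = 5.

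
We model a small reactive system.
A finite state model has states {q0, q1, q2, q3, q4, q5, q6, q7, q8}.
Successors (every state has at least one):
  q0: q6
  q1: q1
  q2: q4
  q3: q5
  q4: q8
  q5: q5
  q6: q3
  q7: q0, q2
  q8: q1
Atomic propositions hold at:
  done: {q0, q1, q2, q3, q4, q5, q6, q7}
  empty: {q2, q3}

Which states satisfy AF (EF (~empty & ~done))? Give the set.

Sat(~empty) = {q0, q1, q4, q5, q6, q7, q8}
Sat(~done) = {q8}
Sat(~empty & ~done) = {q8}
EF (~empty & ~done): least fixpoint, start Z0 = {q8}, add states with some successor in Z. Z1 = {q4, q8}; Z2 = {q2, q4, q8}; Z3 = {q2, q4, q7, q8}; fixed.
Sat(EF (~empty & ~done)) = {q2, q4, q7, q8}
AF (EF (~empty & ~done)): least fixpoint, start Z0 = {q2, q4, q7, q8}, add states with every successor in Z. Already a fixed point.
Sat(AF (EF (~empty & ~done))) = {q2, q4, q7, q8}

{q2, q4, q7, q8}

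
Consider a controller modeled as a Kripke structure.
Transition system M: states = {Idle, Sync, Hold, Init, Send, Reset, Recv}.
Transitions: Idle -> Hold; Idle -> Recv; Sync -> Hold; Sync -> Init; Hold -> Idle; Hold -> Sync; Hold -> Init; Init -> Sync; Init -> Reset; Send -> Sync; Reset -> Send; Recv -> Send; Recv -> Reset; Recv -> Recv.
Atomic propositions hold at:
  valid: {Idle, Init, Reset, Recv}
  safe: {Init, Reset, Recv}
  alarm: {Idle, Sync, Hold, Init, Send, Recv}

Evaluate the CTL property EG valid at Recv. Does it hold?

Yes

EG valid: greatest fixpoint, start Z0 = {Idle, Init, Reset, Recv}, keep only states in Sat with some successor in Z. Z1 = {Idle, Init, Recv}; Z2 = {Idle, Recv}; fixed.
Sat(EG valid) = {Idle, Recv}
Recv ∈ Sat(EG valid) = {Idle, Recv}, so the formula holds at Recv.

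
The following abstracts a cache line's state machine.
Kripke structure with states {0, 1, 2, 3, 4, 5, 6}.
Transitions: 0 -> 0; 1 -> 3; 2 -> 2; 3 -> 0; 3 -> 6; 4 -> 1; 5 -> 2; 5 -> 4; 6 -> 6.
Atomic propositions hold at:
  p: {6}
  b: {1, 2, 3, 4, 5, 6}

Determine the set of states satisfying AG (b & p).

Sat(b & p) = {6}
AG (b & p): greatest fixpoint, start Z0 = {6}, keep only states in Sat with every successor in Z. Already a fixed point.
Sat(AG (b & p)) = {6}

{6}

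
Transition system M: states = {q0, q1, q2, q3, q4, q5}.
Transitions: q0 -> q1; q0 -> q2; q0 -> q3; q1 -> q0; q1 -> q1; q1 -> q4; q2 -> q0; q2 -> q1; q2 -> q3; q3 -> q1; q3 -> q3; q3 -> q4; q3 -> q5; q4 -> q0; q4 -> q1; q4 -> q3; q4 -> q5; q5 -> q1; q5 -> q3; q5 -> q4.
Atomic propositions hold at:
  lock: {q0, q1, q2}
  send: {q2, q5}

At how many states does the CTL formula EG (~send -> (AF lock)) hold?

Sat(~send) = {q0, q1, q3, q4}
AF lock: least fixpoint, start Z0 = {q0, q1, q2}, add states with every successor in Z. Already a fixed point.
Sat(AF lock) = {q0, q1, q2}
Sat(~send -> (AF lock)) = {q0, q1, q2, q5}
EG (~send -> (AF lock)): greatest fixpoint, start Z0 = {q0, q1, q2, q5}, keep only states in Sat with some successor in Z. Already a fixed point.
Sat(EG (~send -> (AF lock))) = {q0, q1, q2, q5}
|Sat(EG (~send -> (AF lock)))| = |{q0, q1, q2, q5}| = 4.

4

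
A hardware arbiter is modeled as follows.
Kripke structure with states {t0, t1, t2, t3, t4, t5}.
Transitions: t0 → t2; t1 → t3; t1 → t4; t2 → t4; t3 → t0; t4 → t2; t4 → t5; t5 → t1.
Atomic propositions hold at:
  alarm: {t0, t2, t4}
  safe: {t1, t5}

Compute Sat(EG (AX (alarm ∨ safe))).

{t0, t2, t3, t4}

Sat(alarm ∨ safe) = {t0, t1, t2, t4, t5}
Sat(AX (alarm ∨ safe)) = {s : every successor in {t0, t1, t2, t4, t5}} = {t0, t2, t3, t4, t5}
EG (AX (alarm ∨ safe)): greatest fixpoint, start Z0 = {t0, t2, t3, t4, t5}, keep only states in Sat with some successor in Z. Z1 = {t0, t2, t3, t4}; fixed.
Sat(EG (AX (alarm ∨ safe))) = {t0, t2, t3, t4}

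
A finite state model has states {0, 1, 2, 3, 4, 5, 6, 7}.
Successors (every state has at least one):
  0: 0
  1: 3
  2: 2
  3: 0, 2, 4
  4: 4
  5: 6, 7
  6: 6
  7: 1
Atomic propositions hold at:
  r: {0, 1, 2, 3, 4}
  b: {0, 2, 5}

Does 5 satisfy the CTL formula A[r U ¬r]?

Sat(¬r) = {5, 6, 7}
A[r U ¬r]: least fixpoint, start Z0 = Sat(¬r) = {5, 6, 7}, add states in Sat(r) with every successor in Z. Already a fixed point.
Sat(A[r U ¬r]) = {5, 6, 7}
5 ∈ Sat(A[r U ¬r]) = {5, 6, 7}, so the formula holds at 5.

Yes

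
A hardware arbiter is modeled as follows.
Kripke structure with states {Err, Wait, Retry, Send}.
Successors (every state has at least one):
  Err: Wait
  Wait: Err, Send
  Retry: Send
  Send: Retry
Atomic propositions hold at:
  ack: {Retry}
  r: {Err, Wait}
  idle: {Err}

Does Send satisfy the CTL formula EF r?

EF r: least fixpoint, start Z0 = {Err, Wait}, add states with some successor in Z. Already a fixed point.
Sat(EF r) = {Err, Wait}
Send ∉ Sat(EF r) = {Err, Wait}, so the formula does not hold at Send.

No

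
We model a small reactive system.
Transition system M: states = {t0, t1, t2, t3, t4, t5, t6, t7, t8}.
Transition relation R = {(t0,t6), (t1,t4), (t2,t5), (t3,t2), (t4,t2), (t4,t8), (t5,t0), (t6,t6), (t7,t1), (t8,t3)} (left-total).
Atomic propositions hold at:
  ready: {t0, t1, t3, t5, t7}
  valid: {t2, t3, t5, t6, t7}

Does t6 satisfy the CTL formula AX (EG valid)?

Yes

EG valid: greatest fixpoint, start Z0 = {t2, t3, t5, t6, t7}, keep only states in Sat with some successor in Z. Z1 = {t2, t3, t6}; Z2 = {t3, t6}; Z3 = {t6}; fixed.
Sat(EG valid) = {t6}
Sat(AX (EG valid)) = {s : every successor in {t6}} = {t0, t6}
t6 ∈ Sat(AX (EG valid)) = {t0, t6}, so the formula holds at t6.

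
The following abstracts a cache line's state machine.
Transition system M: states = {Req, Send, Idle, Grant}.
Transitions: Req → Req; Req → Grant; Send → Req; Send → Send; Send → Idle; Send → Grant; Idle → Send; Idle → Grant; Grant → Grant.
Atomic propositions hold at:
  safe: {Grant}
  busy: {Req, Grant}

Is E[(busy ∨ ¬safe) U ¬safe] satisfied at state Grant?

No

Sat(¬safe) = {Req, Send, Idle}
Sat(busy ∨ ¬safe) = {Req, Send, Idle, Grant}
E[(busy ∨ ¬safe) U ¬safe]: least fixpoint, start Z0 = Sat(¬safe) = {Req, Send, Idle}, add states in Sat(busy ∨ ¬safe) with some successor in Z. Already a fixed point.
Sat(E[(busy ∨ ¬safe) U ¬safe]) = {Req, Send, Idle}
Grant ∉ Sat(E[(busy ∨ ¬safe) U ¬safe]) = {Req, Send, Idle}, so the formula does not hold at Grant.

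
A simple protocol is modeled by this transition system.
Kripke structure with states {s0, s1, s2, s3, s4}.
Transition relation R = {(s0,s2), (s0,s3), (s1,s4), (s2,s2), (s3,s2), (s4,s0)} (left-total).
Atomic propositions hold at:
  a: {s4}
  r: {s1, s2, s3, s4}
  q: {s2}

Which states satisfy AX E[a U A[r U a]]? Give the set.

A[r U a]: least fixpoint, start Z0 = Sat(a) = {s4}, add states in Sat(r) with every successor in Z. Z1 = {s1, s4}; fixed.
Sat(A[r U a]) = {s1, s4}
E[a U A[r U a]]: least fixpoint, start Z0 = Sat(A[r U a]) = {s1, s4}, add states in Sat(a) with some successor in Z. Already a fixed point.
Sat(E[a U A[r U a]]) = {s1, s4}
Sat(AX E[a U A[r U a]]) = {s : every successor in {s1, s4}} = {s1}

{s1}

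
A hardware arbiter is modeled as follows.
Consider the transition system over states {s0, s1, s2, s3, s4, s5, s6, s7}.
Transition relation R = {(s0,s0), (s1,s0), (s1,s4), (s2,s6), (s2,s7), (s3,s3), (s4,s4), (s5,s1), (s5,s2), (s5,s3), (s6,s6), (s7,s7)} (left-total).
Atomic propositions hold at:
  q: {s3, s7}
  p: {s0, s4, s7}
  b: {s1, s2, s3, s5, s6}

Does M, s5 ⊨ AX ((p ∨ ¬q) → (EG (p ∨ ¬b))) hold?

No

Sat(¬q) = {s0, s1, s2, s4, s5, s6}
Sat(p ∨ ¬q) = {s0, s1, s2, s4, s5, s6, s7}
Sat(¬b) = {s0, s4, s7}
Sat(p ∨ ¬b) = {s0, s4, s7}
EG (p ∨ ¬b): greatest fixpoint, start Z0 = {s0, s4, s7}, keep only states in Sat with some successor in Z. Already a fixed point.
Sat(EG (p ∨ ¬b)) = {s0, s4, s7}
Sat((p ∨ ¬q) → (EG (p ∨ ¬b))) = {s0, s3, s4, s7}
Sat(AX ((p ∨ ¬q) → (EG (p ∨ ¬b)))) = {s : every successor in {s0, s3, s4, s7}} = {s0, s1, s3, s4, s7}
s5 ∉ Sat(AX ((p ∨ ¬q) → (EG (p ∨ ¬b)))) = {s0, s1, s3, s4, s7}, so the formula does not hold at s5.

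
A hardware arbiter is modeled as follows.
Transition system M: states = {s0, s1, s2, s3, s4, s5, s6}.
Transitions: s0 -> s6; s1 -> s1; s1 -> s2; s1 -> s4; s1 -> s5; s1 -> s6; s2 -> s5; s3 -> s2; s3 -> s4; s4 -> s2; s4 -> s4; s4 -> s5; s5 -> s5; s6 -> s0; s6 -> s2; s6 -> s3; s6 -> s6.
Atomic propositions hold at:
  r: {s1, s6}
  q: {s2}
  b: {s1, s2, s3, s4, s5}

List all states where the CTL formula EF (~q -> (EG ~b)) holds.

Sat(~q) = {s0, s1, s3, s4, s5, s6}
Sat(~b) = {s0, s6}
EG ~b: greatest fixpoint, start Z0 = {s0, s6}, keep only states in Sat with some successor in Z. Already a fixed point.
Sat(EG ~b) = {s0, s6}
Sat(~q -> (EG ~b)) = {s0, s2, s6}
EF (~q -> (EG ~b)): least fixpoint, start Z0 = {s0, s2, s6}, add states with some successor in Z. Z1 = {s0, s1, s2, s3, s4, s6}; fixed.
Sat(EF (~q -> (EG ~b))) = {s0, s1, s2, s3, s4, s6}

{s0, s1, s2, s3, s4, s6}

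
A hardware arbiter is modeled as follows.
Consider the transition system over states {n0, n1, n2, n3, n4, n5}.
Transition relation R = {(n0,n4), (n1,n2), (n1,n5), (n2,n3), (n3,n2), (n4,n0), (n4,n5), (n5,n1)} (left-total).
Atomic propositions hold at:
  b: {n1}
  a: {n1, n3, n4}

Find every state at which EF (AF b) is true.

AF b: least fixpoint, start Z0 = {n1}, add states with every successor in Z. Z1 = {n1, n5}; fixed.
Sat(AF b) = {n1, n5}
EF (AF b): least fixpoint, start Z0 = {n1, n5}, add states with some successor in Z. Z1 = {n1, n4, n5}; Z2 = {n0, n1, n4, n5}; fixed.
Sat(EF (AF b)) = {n0, n1, n4, n5}

{n0, n1, n4, n5}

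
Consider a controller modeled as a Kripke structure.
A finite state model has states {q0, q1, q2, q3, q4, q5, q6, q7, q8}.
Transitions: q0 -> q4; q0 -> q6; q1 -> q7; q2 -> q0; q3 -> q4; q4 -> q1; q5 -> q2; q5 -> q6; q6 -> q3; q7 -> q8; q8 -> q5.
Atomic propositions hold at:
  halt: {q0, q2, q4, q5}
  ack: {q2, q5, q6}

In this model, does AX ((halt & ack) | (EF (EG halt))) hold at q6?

Sat(halt & ack) = {q2, q5}
EG halt: greatest fixpoint, start Z0 = {q0, q2, q4, q5}, keep only states in Sat with some successor in Z. Z1 = {q0, q2, q5}; Z2 = {q2, q5}; Z3 = {q5}; Z4 = ∅; fixed.
Sat(EG halt) = ∅
EF (EG halt): least fixpoint, start Z0 = ∅, add states with some successor in Z. Already a fixed point.
Sat(EF (EG halt)) = ∅
Sat((halt & ack) | (EF (EG halt))) = {q2, q5}
Sat(AX ((halt & ack) | (EF (EG halt)))) = {s : every successor in {q2, q5}} = {q8}
q6 ∉ Sat(AX ((halt & ack) | (EF (EG halt)))) = {q8}, so the formula does not hold at q6.

No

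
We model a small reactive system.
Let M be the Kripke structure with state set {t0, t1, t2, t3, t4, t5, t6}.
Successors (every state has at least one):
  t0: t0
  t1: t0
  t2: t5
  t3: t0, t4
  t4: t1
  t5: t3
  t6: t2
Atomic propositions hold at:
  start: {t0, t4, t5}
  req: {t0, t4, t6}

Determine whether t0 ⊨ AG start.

AG start: greatest fixpoint, start Z0 = {t0, t4, t5}, keep only states in Sat with every successor in Z. Z1 = {t0}; fixed.
Sat(AG start) = {t0}
t0 ∈ Sat(AG start) = {t0}, so the formula holds at t0.

Yes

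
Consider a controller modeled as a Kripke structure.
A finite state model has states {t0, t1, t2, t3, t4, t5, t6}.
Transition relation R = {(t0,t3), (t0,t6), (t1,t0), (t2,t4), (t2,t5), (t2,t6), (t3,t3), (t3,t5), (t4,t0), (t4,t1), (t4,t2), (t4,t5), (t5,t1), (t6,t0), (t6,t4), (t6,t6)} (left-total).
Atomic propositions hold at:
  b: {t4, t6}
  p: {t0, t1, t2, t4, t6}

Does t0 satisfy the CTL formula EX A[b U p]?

Yes

A[b U p]: least fixpoint, start Z0 = Sat(p) = {t0, t1, t2, t4, t6}, add states in Sat(b) with every successor in Z. Already a fixed point.
Sat(A[b U p]) = {t0, t1, t2, t4, t6}
Sat(EX A[b U p]) = {s : some successor in {t0, t1, t2, t4, t6}} = {t0, t1, t2, t4, t5, t6}
t0 ∈ Sat(EX A[b U p]) = {t0, t1, t2, t4, t5, t6}, so the formula holds at t0.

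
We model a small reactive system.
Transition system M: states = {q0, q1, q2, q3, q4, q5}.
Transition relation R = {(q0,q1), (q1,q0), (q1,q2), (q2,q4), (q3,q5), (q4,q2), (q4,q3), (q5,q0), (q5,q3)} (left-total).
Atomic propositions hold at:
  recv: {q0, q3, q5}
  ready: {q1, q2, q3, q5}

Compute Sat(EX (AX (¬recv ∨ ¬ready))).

Sat(¬recv) = {q1, q2, q4}
Sat(¬ready) = {q0, q4}
Sat(¬recv ∨ ¬ready) = {q0, q1, q2, q4}
Sat(AX (¬recv ∨ ¬ready)) = {s : every successor in {q0, q1, q2, q4}} = {q0, q1, q2}
Sat(EX (AX (¬recv ∨ ¬ready))) = {s : some successor in {q0, q1, q2}} = {q0, q1, q4, q5}

{q0, q1, q4, q5}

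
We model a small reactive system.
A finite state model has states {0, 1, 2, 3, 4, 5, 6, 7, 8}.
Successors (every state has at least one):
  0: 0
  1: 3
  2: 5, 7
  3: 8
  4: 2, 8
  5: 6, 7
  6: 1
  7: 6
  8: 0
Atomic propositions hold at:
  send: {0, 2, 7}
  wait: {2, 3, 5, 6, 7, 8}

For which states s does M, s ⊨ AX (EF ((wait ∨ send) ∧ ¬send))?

{1, 2, 3, 4, 5, 6, 7}

Sat(wait ∨ send) = {0, 2, 3, 5, 6, 7, 8}
Sat(¬send) = {1, 3, 4, 5, 6, 8}
Sat((wait ∨ send) ∧ ¬send) = {3, 5, 6, 8}
EF ((wait ∨ send) ∧ ¬send): least fixpoint, start Z0 = {3, 5, 6, 8}, add states with some successor in Z. Z1 = {1, 2, 3, 4, 5, 6, 7, 8}; fixed.
Sat(EF ((wait ∨ send) ∧ ¬send)) = {1, 2, 3, 4, 5, 6, 7, 8}
Sat(AX (EF ((wait ∨ send) ∧ ¬send))) = {s : every successor in {1, 2, 3, 4, 5, 6, 7, 8}} = {1, 2, 3, 4, 5, 6, 7}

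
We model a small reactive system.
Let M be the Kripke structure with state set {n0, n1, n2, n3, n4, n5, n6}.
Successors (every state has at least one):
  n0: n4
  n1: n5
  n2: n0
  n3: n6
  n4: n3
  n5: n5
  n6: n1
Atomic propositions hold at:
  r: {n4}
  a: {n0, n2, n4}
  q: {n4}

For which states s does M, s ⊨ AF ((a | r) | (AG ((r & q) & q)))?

Sat(a | r) = {n0, n2, n4}
Sat(r & q) = {n4}
Sat((r & q) & q) = {n4}
AG ((r & q) & q): greatest fixpoint, start Z0 = {n4}, keep only states in Sat with every successor in Z. Z1 = ∅; fixed.
Sat(AG ((r & q) & q)) = ∅
Sat((a | r) | (AG ((r & q) & q))) = {n0, n2, n4}
AF ((a | r) | (AG ((r & q) & q))): least fixpoint, start Z0 = {n0, n2, n4}, add states with every successor in Z. Already a fixed point.
Sat(AF ((a | r) | (AG ((r & q) & q)))) = {n0, n2, n4}

{n0, n2, n4}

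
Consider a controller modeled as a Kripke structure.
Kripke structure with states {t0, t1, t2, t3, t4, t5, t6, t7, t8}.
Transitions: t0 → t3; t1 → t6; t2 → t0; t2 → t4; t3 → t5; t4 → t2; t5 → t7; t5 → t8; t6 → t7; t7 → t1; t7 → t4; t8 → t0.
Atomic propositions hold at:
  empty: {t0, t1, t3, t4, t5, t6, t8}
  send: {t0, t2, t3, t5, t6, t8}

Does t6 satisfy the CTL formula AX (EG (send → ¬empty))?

Yes

Sat(¬empty) = {t2, t7}
Sat(send → ¬empty) = {t1, t2, t4, t7}
EG (send → ¬empty): greatest fixpoint, start Z0 = {t1, t2, t4, t7}, keep only states in Sat with some successor in Z. Z1 = {t2, t4, t7}; fixed.
Sat(EG (send → ¬empty)) = {t2, t4, t7}
Sat(AX (EG (send → ¬empty))) = {s : every successor in {t2, t4, t7}} = {t4, t6}
t6 ∈ Sat(AX (EG (send → ¬empty))) = {t4, t6}, so the formula holds at t6.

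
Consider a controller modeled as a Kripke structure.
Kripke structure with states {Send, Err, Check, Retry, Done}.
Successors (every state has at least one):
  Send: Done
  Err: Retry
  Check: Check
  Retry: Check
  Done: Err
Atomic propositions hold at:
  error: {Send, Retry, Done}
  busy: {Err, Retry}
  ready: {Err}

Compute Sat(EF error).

EF error: least fixpoint, start Z0 = {Send, Retry, Done}, add states with some successor in Z. Z1 = {Send, Err, Retry, Done}; fixed.
Sat(EF error) = {Send, Err, Retry, Done}

{Send, Err, Retry, Done}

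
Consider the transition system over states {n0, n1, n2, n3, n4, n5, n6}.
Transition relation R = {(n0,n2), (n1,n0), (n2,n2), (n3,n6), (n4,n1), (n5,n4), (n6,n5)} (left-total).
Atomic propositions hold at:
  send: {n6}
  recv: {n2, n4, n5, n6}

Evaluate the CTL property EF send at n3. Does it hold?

Yes

EF send: least fixpoint, start Z0 = {n6}, add states with some successor in Z. Z1 = {n3, n6}; fixed.
Sat(EF send) = {n3, n6}
n3 ∈ Sat(EF send) = {n3, n6}, so the formula holds at n3.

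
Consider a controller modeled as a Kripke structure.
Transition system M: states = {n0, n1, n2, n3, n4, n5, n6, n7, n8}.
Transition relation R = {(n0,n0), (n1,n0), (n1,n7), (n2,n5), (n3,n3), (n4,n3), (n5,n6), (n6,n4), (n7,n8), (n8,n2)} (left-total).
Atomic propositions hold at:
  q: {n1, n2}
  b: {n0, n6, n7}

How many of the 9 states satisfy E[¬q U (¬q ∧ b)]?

Sat(¬q) = {n0, n3, n4, n5, n6, n7, n8}
Sat(¬q ∧ b) = {n0, n6, n7}
E[¬q U (¬q ∧ b)]: least fixpoint, start Z0 = Sat((¬q ∧ b)) = {n0, n6, n7}, add states in Sat(¬q) with some successor in Z. Z1 = {n0, n5, n6, n7}; fixed.
Sat(E[¬q U (¬q ∧ b)]) = {n0, n5, n6, n7}
|Sat(E[¬q U (¬q ∧ b)])| = |{n0, n5, n6, n7}| = 4.

4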